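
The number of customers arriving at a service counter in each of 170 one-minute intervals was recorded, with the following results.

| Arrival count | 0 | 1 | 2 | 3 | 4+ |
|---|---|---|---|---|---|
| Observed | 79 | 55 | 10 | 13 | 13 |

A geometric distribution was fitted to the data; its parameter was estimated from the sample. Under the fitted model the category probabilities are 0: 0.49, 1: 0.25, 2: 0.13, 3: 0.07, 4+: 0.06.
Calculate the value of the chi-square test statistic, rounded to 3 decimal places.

Expected counts E_i = n·p_i: 170×0.49 = 83.3, 170×0.25 = 42.5, 170×0.13 = 22.1, 170×0.07 = 11.9, 170×0.06 = 10.2.
cat         O        E   (O−E)²/E
0          79     83.3     0.2220
1          55     42.5     3.6765
2          10     22.1     6.6249
3          13     11.9     0.1017
4+         13     10.2     0.7686
Sum = 11.394

11.394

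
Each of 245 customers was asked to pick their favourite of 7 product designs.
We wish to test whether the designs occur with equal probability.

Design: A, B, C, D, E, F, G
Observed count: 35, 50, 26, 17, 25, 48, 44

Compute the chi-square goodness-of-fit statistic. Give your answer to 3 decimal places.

28.000

Under H₀ each category has probability 1/7, so each expected count is 245/7 = 35.
χ² = (35−35)²/35 + (50−35)²/35 + (26−35)²/35 + (17−35)²/35 + (25−35)²/35 + (48−35)²/35 + (44−35)²/35
   = 0.0000 + 6.4286 + 2.3143 + 9.2571 + 2.8571 + 4.8286 + 2.3143
Sum = 28.000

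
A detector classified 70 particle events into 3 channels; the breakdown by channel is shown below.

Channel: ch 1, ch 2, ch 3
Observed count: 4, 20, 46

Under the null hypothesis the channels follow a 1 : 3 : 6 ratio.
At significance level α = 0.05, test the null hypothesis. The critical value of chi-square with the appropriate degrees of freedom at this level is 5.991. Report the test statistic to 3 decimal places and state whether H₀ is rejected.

Ratio total = 10. Expected counts: 70×1/10 = 7, 70×3/10 = 21, 70×6/10 = 42.
cat         O        E   (O−E)²/E
ch 1        4        7     1.2857
ch 2       20       21     0.0476
ch 3       46       42     0.3810
Sum = 1.714
df = 2. Since 1.714 < 5.991, we do not reject H₀.

1.714; do not reject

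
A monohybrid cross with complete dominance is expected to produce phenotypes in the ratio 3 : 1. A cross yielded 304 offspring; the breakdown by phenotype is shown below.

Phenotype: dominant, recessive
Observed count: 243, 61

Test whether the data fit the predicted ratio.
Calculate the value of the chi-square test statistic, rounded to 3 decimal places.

Ratio total = 4. Expected counts: 304×3/4 = 228, 304×1/4 = 76.
dominant: (243 − 228)²/228 = 225/228 = 0.9868
recessive: (61 − 76)²/76 = 225/76 = 2.9605
Sum = 3.947

3.947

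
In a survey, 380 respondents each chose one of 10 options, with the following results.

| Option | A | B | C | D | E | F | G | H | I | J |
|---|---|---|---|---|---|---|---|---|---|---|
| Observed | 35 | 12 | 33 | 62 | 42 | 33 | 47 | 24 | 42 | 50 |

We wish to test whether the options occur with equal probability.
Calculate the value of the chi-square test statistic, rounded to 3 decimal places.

Expected count for each of the 10 categories: 380/10 = 38.
A: (35 − 38)²/38 = 9/38 = 0.2368
B: (12 − 38)²/38 = 676/38 = 17.7895
C: (33 − 38)²/38 = 25/38 = 0.6579
D: (62 − 38)²/38 = 576/38 = 15.1579
E: (42 − 38)²/38 = 16/38 = 0.4211
F: (33 − 38)²/38 = 25/38 = 0.6579
G: (47 − 38)²/38 = 81/38 = 2.1316
H: (24 − 38)²/38 = 196/38 = 5.1579
I: (42 − 38)²/38 = 16/38 = 0.4211
J: (50 − 38)²/38 = 144/38 = 3.7895
Sum = 46.421

46.421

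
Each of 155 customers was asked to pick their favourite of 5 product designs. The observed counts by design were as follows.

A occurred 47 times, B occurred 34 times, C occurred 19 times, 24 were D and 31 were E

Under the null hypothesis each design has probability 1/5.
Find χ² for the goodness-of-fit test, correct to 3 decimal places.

Expected count for each of the 5 categories: 155/5 = 31.
cat         O        E   (O−E)²/E
A          47       31     8.2581
B          34       31     0.2903
C          19       31     4.6452
D          24       31     1.5806
E          31       31     0.0000
Sum = 14.774

14.774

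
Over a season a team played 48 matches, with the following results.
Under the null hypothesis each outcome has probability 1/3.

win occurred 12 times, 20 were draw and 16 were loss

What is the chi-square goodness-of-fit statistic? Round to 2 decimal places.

2.00

Under H₀ each category has probability 1/3, so each expected count is 48/3 = 16.
win: (12 − 16)²/16 = 16/16 = 1.000
draw: (20 − 16)²/16 = 16/16 = 1.000
loss: (16 − 16)²/16 = 0/16 = 0.000
Sum = 2.00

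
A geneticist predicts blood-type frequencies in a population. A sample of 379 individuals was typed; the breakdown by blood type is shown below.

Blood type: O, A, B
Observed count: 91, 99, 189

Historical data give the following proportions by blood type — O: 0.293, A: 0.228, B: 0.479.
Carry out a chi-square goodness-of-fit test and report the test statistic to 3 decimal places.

5.759

Expected counts E_i = n·p_i: 379×0.293 = 111.047, 379×0.228 = 86.412, 379×0.479 = 181.541.
cat         O        E   (O−E)²/E
O          91  111.047     3.6190
A          99   86.412     1.8337
B         189  181.541     0.3065
Sum = 5.759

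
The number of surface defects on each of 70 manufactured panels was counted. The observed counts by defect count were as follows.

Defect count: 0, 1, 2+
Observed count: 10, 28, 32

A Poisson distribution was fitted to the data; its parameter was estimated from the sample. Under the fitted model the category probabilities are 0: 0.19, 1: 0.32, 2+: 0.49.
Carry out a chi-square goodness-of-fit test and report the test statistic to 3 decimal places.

Expected counts E_i = n·p_i: 70×0.19 = 13.3, 70×0.32 = 22.4, 70×0.49 = 34.3.
χ² = (10−13.3)²/13.3 + (28−22.4)²/22.4 + (32−34.3)²/34.3
   = 0.8188 + 1.4000 + 0.1542
Sum = 2.373

2.373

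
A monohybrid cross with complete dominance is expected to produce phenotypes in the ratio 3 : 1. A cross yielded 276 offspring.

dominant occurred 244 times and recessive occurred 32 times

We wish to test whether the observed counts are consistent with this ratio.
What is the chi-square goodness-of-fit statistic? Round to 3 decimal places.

26.454

Ratio total = 4. Expected counts: 276×3/4 = 207, 276×1/4 = 69.
dominant: (244 − 207)²/207 = 1369/207 = 6.6135
recessive: (32 − 69)²/69 = 1369/69 = 19.8406
Sum = 26.454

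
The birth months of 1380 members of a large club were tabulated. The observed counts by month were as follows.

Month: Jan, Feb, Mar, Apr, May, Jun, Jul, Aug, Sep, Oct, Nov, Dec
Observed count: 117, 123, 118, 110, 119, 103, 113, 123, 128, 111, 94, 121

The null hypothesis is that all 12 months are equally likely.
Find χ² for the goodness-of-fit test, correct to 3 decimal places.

8.626

Expected count for each of the 12 categories: 1380/12 = 115.
χ² = (117−115)²/115 + (123−115)²/115 + (118−115)²/115 + (110−115)²/115 + (119−115)²/115 + (103−115)²/115 + (113−115)²/115 + (123−115)²/115 + (128−115)²/115 + (111−115)²/115 + (94−115)²/115 + (121−115)²/115
   = 0.0348 + 0.5565 + 0.0783 + 0.2174 + 0.1391 + 1.2522 + 0.0348 + 0.5565 + 1.4696 + 0.1391 + 3.8348 + 0.3130
Sum = 8.626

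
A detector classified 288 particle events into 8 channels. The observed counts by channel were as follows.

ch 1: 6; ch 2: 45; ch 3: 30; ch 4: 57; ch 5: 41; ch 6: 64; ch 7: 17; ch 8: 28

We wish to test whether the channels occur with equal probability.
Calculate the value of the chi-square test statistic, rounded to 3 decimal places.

74.778

Under H₀ each category has probability 1/8, so each expected count is 288/8 = 36.
χ² = (6−36)²/36 + (45−36)²/36 + (30−36)²/36 + (57−36)²/36 + (41−36)²/36 + (64−36)²/36 + (17−36)²/36 + (28−36)²/36
   = 25.0000 + 2.2500 + 1.0000 + 12.2500 + 0.6944 + 21.7778 + 10.0278 + 1.7778
Sum = 74.778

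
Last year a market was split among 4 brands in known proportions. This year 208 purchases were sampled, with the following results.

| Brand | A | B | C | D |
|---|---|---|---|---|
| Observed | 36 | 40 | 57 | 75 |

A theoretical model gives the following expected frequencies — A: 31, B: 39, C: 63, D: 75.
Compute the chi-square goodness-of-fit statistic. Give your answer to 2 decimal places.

1.40

A: (36 − 31)²/31 = 25/31 = 0.806
B: (40 − 39)²/39 = 1/39 = 0.026
C: (57 − 63)²/63 = 36/63 = 0.571
D: (75 − 75)²/75 = 0/75 = 0.000
Sum = 1.40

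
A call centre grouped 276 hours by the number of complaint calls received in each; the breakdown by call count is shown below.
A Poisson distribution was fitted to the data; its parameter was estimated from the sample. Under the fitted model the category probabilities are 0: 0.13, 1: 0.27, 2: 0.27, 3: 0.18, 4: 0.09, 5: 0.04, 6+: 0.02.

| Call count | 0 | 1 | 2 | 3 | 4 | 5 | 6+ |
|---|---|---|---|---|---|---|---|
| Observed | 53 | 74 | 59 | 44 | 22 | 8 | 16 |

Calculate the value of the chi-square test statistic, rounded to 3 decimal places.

33.113

Expected counts E_i = n·p_i: 276×0.13 = 35.88, 276×0.27 = 74.52, 276×0.27 = 74.52, 276×0.18 = 49.68, 276×0.09 = 24.84, 276×0.04 = 11.04, 276×0.02 = 5.52.
cat         O        E   (O−E)²/E
0          53    35.88     8.1687
1          74    74.52     0.0036
2          59    74.52     3.2323
3          44    49.68     0.6494
4          22    24.84     0.3247
5           8    11.04     0.8371
6+         16     5.52    19.8968
Sum = 33.113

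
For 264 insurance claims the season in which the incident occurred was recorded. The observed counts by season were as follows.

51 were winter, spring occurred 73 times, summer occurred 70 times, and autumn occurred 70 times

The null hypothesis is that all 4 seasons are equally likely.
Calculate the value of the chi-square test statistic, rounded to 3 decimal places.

Under H₀ each category has probability 1/4, so each expected count is 264/4 = 66.
winter: (51 − 66)²/66 = 225/66 = 3.4091
spring: (73 − 66)²/66 = 49/66 = 0.7424
summer: (70 − 66)²/66 = 16/66 = 0.2424
autumn: (70 − 66)²/66 = 16/66 = 0.2424
Sum = 4.636

4.636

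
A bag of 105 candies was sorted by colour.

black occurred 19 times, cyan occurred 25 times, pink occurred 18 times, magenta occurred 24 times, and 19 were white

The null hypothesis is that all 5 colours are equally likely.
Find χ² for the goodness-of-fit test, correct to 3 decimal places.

2.000

Expected count for each of the 5 categories: 105/5 = 21.
χ² = (19−21)²/21 + (25−21)²/21 + (18−21)²/21 + (24−21)²/21 + (19−21)²/21
   = 0.1905 + 0.7619 + 0.4286 + 0.4286 + 0.1905
Sum = 2.000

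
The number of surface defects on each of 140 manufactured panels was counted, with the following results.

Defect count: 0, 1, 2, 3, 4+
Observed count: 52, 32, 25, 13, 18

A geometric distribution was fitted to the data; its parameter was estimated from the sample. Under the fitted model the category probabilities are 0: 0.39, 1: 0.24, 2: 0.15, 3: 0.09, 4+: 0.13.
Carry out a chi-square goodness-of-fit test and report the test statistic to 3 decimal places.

0.977

Expected counts E_i = n·p_i: 140×0.39 = 54.6, 140×0.24 = 33.6, 140×0.15 = 21, 140×0.09 = 12.6, 140×0.13 = 18.2.
cat         O        E   (O−E)²/E
0          52     54.6     0.1238
1          32     33.6     0.0762
2          25       21     0.7619
3          13     12.6     0.0127
4+         18     18.2     0.0022
Sum = 0.977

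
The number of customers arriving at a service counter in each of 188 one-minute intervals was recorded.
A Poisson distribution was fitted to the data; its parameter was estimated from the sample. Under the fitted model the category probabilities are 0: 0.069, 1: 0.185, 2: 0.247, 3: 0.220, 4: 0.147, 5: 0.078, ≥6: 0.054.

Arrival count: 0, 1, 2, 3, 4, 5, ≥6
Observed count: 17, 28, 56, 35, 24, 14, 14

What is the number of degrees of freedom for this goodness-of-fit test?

There are k = 7 categories and 1 parameter estimated from the data, so df = 7 − 1 − 1 = 5.

5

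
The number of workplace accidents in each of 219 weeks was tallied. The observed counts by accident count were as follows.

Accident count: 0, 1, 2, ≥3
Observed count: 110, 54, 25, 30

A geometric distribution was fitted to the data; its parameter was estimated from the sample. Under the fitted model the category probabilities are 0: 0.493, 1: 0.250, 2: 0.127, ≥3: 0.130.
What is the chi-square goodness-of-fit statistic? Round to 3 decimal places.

0.415

Expected counts E_i = n·p_i: 219×0.493 = 107.967, 219×0.250 = 54.75, 219×0.127 = 27.813, 219×0.130 = 28.47.
0: (110 − 107.967)²/107.967 = 4.133089/107.967 = 0.0383
1: (54 − 54.75)²/54.75 = 0.5625/54.75 = 0.0103
2: (25 − 27.813)²/27.813 = 7.912969/27.813 = 0.2845
≥3: (30 − 28.47)²/28.47 = 2.3409/28.47 = 0.0822
Sum = 0.415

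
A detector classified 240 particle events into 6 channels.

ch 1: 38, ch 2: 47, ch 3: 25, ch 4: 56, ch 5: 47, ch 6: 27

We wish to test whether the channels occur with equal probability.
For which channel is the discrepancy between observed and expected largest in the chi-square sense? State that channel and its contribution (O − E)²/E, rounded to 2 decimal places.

ch 4, 6.40

Under H₀ each category has probability 1/6, so each expected count is 240/6 = 40.
ch 1: (38 − 40)²/40 = 4/40 = 0.100
ch 2: (47 − 40)²/40 = 49/40 = 1.225
ch 3: (25 − 40)²/40 = 225/40 = 5.625
ch 4: (56 − 40)²/40 = 256/40 = 6.400
ch 5: (47 − 40)²/40 = 49/40 = 1.225
ch 6: (27 − 40)²/40 = 169/40 = 4.225
The largest term is for ch 4: 6.40.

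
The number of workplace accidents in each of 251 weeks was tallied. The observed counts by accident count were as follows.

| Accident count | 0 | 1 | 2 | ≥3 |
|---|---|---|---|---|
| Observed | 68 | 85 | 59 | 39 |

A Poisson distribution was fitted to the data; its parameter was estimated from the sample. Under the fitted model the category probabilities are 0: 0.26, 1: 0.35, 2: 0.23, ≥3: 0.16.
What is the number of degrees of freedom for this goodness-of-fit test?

There are k = 4 categories and 1 parameter estimated from the data, so df = 4 − 1 − 1 = 2.

2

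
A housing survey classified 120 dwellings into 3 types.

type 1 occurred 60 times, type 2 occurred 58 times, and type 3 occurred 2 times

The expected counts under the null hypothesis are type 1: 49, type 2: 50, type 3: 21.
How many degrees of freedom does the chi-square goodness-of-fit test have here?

2

There are k = 3 categories and no parameters were estimated from the data, so df = 3 − 1 = 2.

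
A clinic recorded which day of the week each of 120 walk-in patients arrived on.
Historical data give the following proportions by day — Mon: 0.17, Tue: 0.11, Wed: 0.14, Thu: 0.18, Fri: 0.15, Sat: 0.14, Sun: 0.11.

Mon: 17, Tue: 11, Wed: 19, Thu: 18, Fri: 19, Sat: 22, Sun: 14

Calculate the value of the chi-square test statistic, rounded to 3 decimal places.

Expected counts E_i = n·p_i: 120×0.17 = 20.4, 120×0.11 = 13.2, 120×0.14 = 16.8, 120×0.18 = 21.6, 120×0.15 = 18, 120×0.14 = 16.8, 120×0.11 = 13.2.
χ² = (17−20.4)²/20.4 + (11−13.2)²/13.2 + (19−16.8)²/16.8 + (18−21.6)²/21.6 + (19−18)²/18 + (22−16.8)²/16.8 + (14−13.2)²/13.2
   = 0.5667 + 0.3667 + 0.2881 + 0.6000 + 0.0556 + 1.6095 + 0.0485
Sum = 3.535

3.535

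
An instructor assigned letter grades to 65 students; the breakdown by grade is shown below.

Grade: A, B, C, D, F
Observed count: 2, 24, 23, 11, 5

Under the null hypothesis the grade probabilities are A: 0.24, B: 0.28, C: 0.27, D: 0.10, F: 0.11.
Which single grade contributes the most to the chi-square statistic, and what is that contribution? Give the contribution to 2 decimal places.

A, 11.86

Expected counts E_i = n·p_i: 65×0.24 = 15.6, 65×0.28 = 18.2, 65×0.27 = 17.55, 65×0.10 = 6.5, 65×0.11 = 7.15.
χ² = (2−15.6)²/15.6 + (24−18.2)²/18.2 + (23−17.55)²/17.55 + (11−6.5)²/6.5 + (5−7.15)²/7.15
   = 11.856 + 1.848 + 1.692 + 3.115 + 0.647
The largest term is for A: 11.86.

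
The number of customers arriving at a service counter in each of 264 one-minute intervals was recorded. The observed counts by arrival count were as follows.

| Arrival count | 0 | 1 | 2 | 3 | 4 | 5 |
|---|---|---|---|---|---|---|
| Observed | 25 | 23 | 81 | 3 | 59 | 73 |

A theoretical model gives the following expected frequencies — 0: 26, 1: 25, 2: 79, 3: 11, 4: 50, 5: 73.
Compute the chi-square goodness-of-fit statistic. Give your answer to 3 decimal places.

7.687

0: (25 − 26)²/26 = 1/26 = 0.0385
1: (23 − 25)²/25 = 4/25 = 0.1600
2: (81 − 79)²/79 = 4/79 = 0.0506
3: (3 − 11)²/11 = 64/11 = 5.8182
4: (59 − 50)²/50 = 81/50 = 1.6200
5: (73 − 73)²/73 = 0/73 = 0.0000
Sum = 7.687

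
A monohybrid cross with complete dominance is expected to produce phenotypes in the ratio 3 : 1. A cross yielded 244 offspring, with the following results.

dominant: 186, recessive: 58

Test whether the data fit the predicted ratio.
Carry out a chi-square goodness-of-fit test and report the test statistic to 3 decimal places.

Ratio total = 4. Expected counts: 244×3/4 = 183, 244×1/4 = 61.
cat            O        E   (O−E)²/E
dominant     186      183     0.0492
recessive     58       61     0.1475
Sum = 0.197

0.197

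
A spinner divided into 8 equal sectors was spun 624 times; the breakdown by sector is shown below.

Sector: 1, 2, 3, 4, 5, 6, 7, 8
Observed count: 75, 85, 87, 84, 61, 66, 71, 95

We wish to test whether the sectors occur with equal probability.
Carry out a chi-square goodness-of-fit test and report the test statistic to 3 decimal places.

12.128

Under H₀ each category has probability 1/8, so each expected count is 624/8 = 78.
χ² = (75−78)²/78 + (85−78)²/78 + (87−78)²/78 + (84−78)²/78 + (61−78)²/78 + (66−78)²/78 + (71−78)²/78 + (95−78)²/78
   = 0.1154 + 0.6282 + 1.0385 + 0.4615 + 3.7051 + 1.8462 + 0.6282 + 3.7051
Sum = 12.128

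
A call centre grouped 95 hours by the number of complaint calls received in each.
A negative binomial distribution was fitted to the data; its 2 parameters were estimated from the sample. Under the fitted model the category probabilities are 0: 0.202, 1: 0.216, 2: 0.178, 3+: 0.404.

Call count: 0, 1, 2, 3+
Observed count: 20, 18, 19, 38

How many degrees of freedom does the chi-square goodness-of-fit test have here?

1

There are k = 4 categories and 2 parameters estimated from the data, so df = 4 − 1 − 2 = 1.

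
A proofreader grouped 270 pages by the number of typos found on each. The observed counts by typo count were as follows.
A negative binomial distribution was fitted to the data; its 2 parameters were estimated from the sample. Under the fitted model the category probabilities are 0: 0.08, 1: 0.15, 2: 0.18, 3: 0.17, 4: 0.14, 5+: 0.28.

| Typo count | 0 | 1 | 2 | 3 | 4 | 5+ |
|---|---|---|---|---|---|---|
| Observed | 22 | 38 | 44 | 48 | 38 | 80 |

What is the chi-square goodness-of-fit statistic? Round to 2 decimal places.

0.95

Expected counts E_i = n·p_i: 270×0.08 = 21.6, 270×0.15 = 40.5, 270×0.18 = 48.6, 270×0.17 = 45.9, 270×0.14 = 37.8, 270×0.28 = 75.6.
cat         O        E   (O−E)²/E
0          22     21.6      0.007
1          38     40.5      0.154
2          44     48.6      0.435
3          48     45.9      0.096
4          38     37.8      0.001
5+         80     75.6      0.256
Sum = 0.95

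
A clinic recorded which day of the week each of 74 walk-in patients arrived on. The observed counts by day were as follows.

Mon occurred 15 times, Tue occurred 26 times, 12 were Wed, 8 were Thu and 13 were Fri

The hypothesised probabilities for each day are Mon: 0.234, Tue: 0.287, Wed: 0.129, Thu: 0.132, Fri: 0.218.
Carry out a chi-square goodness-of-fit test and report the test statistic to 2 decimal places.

Expected counts E_i = n·p_i: 74×0.234 = 17.316, 74×0.287 = 21.238, 74×0.129 = 9.546, 74×0.132 = 9.768, 74×0.218 = 16.132.
Mon: (15 − 17.316)²/17.316 = 5.363856/17.316 = 0.310
Tue: (26 − 21.238)²/21.238 = 22.676644/21.238 = 1.068
Wed: (12 − 9.546)²/9.546 = 6.022116/9.546 = 0.631
Thu: (8 − 9.768)²/9.768 = 3.125824/9.768 = 0.320
Fri: (13 − 16.132)²/16.132 = 9.809424/16.132 = 0.608
Sum = 2.94

2.94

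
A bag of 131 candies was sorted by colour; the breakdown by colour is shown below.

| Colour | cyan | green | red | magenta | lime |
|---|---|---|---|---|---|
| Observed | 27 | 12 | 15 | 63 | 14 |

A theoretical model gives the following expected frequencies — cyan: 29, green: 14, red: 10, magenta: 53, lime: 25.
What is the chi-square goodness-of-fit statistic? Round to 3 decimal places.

9.650

cyan: (27 − 29)²/29 = 4/29 = 0.1379
green: (12 − 14)²/14 = 4/14 = 0.2857
red: (15 − 10)²/10 = 25/10 = 2.5000
magenta: (63 − 53)²/53 = 100/53 = 1.8868
lime: (14 − 25)²/25 = 121/25 = 4.8400
Sum = 9.650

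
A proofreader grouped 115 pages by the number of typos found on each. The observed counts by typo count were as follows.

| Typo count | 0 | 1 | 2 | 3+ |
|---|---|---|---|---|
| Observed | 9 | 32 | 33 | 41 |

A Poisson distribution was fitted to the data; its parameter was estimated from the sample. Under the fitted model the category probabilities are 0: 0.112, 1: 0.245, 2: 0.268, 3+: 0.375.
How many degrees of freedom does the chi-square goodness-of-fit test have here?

2

There are k = 4 categories and 1 parameter estimated from the data, so df = 4 − 1 − 1 = 2.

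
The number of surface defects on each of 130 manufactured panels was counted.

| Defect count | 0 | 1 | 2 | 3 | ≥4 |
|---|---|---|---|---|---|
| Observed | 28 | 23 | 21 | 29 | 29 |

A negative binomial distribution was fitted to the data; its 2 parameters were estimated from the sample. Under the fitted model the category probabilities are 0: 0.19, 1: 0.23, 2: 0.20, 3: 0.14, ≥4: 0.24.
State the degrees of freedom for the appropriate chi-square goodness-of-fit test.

2

There are k = 5 categories and 2 parameters estimated from the data, so df = 5 − 1 − 2 = 2.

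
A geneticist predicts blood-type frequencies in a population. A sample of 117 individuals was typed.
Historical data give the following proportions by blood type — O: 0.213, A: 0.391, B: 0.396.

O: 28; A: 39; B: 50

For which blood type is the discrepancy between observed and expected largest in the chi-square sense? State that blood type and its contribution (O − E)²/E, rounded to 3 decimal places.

Expected counts E_i = n·p_i: 117×0.213 = 24.921, 117×0.391 = 45.747, 117×0.396 = 46.332.
O: (28 − 24.921)²/24.921 = 9.480241/24.921 = 0.3804
A: (39 − 45.747)²/45.747 = 45.522009/45.747 = 0.9951
B: (50 − 46.332)²/46.332 = 13.454224/46.332 = 0.2904
The largest term is for A: 0.995.

A, 0.995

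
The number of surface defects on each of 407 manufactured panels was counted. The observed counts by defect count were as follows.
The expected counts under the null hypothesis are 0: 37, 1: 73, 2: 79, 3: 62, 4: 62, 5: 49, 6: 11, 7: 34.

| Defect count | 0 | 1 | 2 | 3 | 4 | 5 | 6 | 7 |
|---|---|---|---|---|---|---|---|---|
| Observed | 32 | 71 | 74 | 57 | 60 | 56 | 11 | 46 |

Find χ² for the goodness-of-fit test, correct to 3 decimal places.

6.750

χ² = (32−37)²/37 + (71−73)²/73 + (74−79)²/79 + (57−62)²/62 + (60−62)²/62 + (56−49)²/49 + (11−11)²/11 + (46−34)²/34
   = 0.6757 + 0.0548 + 0.3165 + 0.4032 + 0.0645 + 1.0000 + 0.0000 + 4.2353
Sum = 6.750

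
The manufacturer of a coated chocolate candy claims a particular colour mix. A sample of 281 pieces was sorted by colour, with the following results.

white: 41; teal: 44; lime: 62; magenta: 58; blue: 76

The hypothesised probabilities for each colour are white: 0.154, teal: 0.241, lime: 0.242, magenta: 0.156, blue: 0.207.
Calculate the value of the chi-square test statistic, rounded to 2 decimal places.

Expected counts E_i = n·p_i: 281×0.154 = 43.274, 281×0.241 = 67.721, 281×0.242 = 68.002, 281×0.156 = 43.836, 281×0.207 = 58.167.
cat          O        E   (O−E)²/E
white       41   43.274      0.119
teal        44   67.721      8.309
lime        62   68.002      0.530
magenta     58   43.836      4.577
blue        76   58.167      5.467
Sum = 19.00

19.00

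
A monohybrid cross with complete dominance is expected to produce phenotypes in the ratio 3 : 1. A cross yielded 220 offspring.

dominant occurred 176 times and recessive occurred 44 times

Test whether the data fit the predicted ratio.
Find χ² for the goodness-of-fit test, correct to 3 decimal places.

2.933

Ratio total = 4. Expected counts: 220×3/4 = 165, 220×1/4 = 55.
dominant: (176 − 165)²/165 = 121/165 = 0.7333
recessive: (44 − 55)²/55 = 121/55 = 2.2000
Sum = 2.933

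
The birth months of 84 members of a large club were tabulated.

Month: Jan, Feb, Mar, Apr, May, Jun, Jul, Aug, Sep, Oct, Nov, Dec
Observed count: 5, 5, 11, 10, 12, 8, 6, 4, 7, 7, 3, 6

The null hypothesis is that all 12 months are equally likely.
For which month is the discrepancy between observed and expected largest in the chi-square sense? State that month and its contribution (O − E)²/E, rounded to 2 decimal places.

Under H₀ each category has probability 1/12, so each expected count is 84/12 = 7.
Jan: (5 − 7)²/7 = 4/7 = 0.571
Feb: (5 − 7)²/7 = 4/7 = 0.571
Mar: (11 − 7)²/7 = 16/7 = 2.286
Apr: (10 − 7)²/7 = 9/7 = 1.286
May: (12 − 7)²/7 = 25/7 = 3.571
Jun: (8 − 7)²/7 = 1/7 = 0.143
Jul: (6 − 7)²/7 = 1/7 = 0.143
Aug: (4 − 7)²/7 = 9/7 = 1.286
Sep: (7 − 7)²/7 = 0/7 = 0.000
Oct: (7 − 7)²/7 = 0/7 = 0.000
Nov: (3 − 7)²/7 = 16/7 = 2.286
Dec: (6 − 7)²/7 = 1/7 = 0.143
The largest term is for May: 3.57.

May, 3.57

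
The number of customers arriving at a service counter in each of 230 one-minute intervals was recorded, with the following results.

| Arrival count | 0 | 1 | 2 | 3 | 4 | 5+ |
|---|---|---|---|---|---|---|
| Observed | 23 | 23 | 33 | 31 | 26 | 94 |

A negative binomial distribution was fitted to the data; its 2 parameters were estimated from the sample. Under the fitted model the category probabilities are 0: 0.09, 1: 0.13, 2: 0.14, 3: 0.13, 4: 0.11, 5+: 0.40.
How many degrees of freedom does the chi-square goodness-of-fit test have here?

There are k = 6 categories and 2 parameters estimated from the data, so df = 6 − 1 − 2 = 3.

3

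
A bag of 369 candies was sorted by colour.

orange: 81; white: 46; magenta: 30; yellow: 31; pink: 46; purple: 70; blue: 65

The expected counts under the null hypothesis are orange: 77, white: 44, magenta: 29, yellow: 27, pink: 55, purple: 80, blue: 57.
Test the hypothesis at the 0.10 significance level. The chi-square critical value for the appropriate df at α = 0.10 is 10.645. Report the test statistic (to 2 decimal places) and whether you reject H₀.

χ² = (81−77)²/77 + (46−44)²/44 + (30−29)²/29 + (31−27)²/27 + (46−55)²/55 + (70−80)²/80 + (65−57)²/57
   = 0.208 + 0.091 + 0.034 + 0.593 + 1.473 + 1.250 + 1.123
Sum = 4.77
df = 6. Since 4.77 < 10.645, we do not reject H₀.

4.77; do not reject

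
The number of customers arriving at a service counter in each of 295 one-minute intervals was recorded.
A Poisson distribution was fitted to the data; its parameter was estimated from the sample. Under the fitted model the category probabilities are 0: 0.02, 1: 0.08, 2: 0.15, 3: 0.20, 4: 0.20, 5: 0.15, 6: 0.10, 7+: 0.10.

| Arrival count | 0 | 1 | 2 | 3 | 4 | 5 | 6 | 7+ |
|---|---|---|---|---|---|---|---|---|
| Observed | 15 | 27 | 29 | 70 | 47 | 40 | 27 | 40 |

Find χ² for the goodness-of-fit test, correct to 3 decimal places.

28.630

Expected counts E_i = n·p_i: 295×0.02 = 5.9, 295×0.08 = 23.6, 295×0.15 = 44.25, 295×0.20 = 59, 295×0.20 = 59, 295×0.15 = 44.25, 295×0.10 = 29.5, 295×0.10 = 29.5.
cat         O        E   (O−E)²/E
0          15      5.9    14.0356
1          27     23.6     0.4898
2          29    44.25     5.2556
3          70       59     2.0508
4          47       59     2.4407
5          40    44.25     0.4082
6          27     29.5     0.2119
7+         40     29.5     3.7373
Sum = 28.630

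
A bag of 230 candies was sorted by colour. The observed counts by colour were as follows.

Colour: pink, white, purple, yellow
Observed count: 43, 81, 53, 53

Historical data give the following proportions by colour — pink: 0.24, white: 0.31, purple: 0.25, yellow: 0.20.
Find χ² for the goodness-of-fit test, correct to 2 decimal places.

5.43

Expected counts E_i = n·p_i: 230×0.24 = 55.2, 230×0.31 = 71.3, 230×0.25 = 57.5, 230×0.20 = 46.
pink: (43 − 55.2)²/55.2 = 148.84/55.2 = 2.696
white: (81 − 71.3)²/71.3 = 94.09/71.3 = 1.320
purple: (53 − 57.5)²/57.5 = 20.25/57.5 = 0.352
yellow: (53 − 46)²/46 = 49/46 = 1.065
Sum = 5.43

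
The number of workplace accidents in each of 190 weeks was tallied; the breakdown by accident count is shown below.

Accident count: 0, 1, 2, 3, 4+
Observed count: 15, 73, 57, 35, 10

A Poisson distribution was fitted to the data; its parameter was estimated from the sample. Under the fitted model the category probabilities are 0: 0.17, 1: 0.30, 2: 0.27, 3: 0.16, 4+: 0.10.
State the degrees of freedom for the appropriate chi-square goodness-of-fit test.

There are k = 5 categories and 1 parameter estimated from the data, so df = 5 − 1 − 1 = 3.

3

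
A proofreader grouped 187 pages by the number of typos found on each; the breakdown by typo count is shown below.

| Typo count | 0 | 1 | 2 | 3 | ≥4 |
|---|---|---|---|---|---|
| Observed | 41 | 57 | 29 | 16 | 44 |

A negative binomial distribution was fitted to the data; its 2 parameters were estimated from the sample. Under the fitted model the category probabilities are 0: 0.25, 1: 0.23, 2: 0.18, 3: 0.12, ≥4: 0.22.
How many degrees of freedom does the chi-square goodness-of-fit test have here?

2

There are k = 5 categories and 2 parameters estimated from the data, so df = 5 − 1 − 2 = 2.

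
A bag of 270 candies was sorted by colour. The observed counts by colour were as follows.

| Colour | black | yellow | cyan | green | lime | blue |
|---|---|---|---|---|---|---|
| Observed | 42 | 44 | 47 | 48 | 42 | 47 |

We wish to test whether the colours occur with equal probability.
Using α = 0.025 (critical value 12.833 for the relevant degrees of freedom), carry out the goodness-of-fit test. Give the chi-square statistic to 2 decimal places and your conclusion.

0.80; do not reject

Under H₀ each category has probability 1/6, so each expected count is 270/6 = 45.
black: (42 − 45)²/45 = 9/45 = 0.200
yellow: (44 − 45)²/45 = 1/45 = 0.022
cyan: (47 − 45)²/45 = 4/45 = 0.089
green: (48 − 45)²/45 = 9/45 = 0.200
lime: (42 − 45)²/45 = 9/45 = 0.200
blue: (47 − 45)²/45 = 4/45 = 0.089
Sum = 0.80
df = 5. Since 0.80 < 12.833, we do not reject H₀.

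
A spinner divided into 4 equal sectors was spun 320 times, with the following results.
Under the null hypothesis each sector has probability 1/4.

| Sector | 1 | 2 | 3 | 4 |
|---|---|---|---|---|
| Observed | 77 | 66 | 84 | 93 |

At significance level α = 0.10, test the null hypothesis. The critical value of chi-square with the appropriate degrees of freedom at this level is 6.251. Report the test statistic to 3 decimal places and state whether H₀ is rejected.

4.875; do not reject

Expected count for each of the 4 categories: 320/4 = 80.
χ² = (77−80)²/80 + (66−80)²/80 + (84−80)²/80 + (93−80)²/80
   = 0.1125 + 2.4500 + 0.2000 + 2.1125
Sum = 4.875
df = 3. Since 4.875 < 6.251, we do not reject H₀.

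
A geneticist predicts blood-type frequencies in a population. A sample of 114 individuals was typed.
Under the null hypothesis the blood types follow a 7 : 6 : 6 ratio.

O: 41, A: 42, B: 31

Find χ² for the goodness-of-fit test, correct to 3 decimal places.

1.718

Ratio total = 19. Expected counts: 114×7/19 = 42, 114×6/19 = 36, 114×6/19 = 36.
cat         O        E   (O−E)²/E
O          41       42     0.0238
A          42       36     1.0000
B          31       36     0.6944
Sum = 1.718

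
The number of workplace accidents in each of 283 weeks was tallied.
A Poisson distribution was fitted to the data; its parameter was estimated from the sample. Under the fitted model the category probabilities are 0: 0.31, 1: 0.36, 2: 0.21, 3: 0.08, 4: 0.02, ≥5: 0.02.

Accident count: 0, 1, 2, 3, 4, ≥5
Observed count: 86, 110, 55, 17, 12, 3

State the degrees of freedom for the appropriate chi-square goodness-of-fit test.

There are k = 6 categories and 1 parameter estimated from the data, so df = 6 − 1 − 1 = 4.

4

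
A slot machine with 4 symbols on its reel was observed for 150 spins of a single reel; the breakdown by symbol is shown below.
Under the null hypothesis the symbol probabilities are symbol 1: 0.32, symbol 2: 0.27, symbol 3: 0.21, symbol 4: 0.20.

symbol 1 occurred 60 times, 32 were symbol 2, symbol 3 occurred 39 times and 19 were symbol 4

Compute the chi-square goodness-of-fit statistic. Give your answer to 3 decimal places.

10.603

Expected counts E_i = n·p_i: 150×0.32 = 48, 150×0.27 = 40.5, 150×0.21 = 31.5, 150×0.20 = 30.
χ² = (60−48)²/48 + (32−40.5)²/40.5 + (39−31.5)²/31.5 + (19−30)²/30
   = 3.0000 + 1.7840 + 1.7857 + 4.0333
Sum = 10.603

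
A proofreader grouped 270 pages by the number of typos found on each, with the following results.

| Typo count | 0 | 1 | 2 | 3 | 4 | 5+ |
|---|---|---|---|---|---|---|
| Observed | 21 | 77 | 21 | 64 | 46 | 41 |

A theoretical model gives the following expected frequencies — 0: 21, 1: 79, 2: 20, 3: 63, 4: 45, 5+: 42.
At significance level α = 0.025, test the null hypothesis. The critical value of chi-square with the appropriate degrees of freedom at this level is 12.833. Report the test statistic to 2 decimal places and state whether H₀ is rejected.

0.16; do not reject

χ² = (21−21)²/21 + (77−79)²/79 + (21−20)²/20 + (64−63)²/63 + (46−45)²/45 + (41−42)²/42
   = 0.000 + 0.051 + 0.050 + 0.016 + 0.022 + 0.024
Sum = 0.16
df = 5. Since 0.16 < 12.833, we do not reject H₀.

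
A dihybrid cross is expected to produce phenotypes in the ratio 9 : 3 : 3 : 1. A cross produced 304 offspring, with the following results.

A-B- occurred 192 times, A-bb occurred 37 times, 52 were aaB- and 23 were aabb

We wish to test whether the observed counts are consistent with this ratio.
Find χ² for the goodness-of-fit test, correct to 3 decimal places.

10.877

Ratio total = 16. Expected counts: 304×9/16 = 171, 304×3/16 = 57, 304×3/16 = 57, 304×1/16 = 19.
cat         O        E   (O−E)²/E
A-B-      192      171     2.5789
A-bb       37       57     7.0175
aaB-       52       57     0.4386
aabb       23       19     0.8421
Sum = 10.877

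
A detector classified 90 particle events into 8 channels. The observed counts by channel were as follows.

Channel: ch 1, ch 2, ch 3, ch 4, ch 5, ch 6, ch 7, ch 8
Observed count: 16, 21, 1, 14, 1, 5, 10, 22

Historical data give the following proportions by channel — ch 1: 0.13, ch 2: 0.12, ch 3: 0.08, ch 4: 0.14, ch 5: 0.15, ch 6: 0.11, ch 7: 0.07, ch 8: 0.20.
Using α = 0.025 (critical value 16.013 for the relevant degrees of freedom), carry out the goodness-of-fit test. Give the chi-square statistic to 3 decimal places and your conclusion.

33.769; reject

Expected counts E_i = n·p_i: 90×0.13 = 11.7, 90×0.12 = 10.8, 90×0.08 = 7.2, 90×0.14 = 12.6, 90×0.15 = 13.5, 90×0.11 = 9.9, 90×0.07 = 6.3, 90×0.20 = 18.
cat         O        E   (O−E)²/E
ch 1       16     11.7     1.5803
ch 2       21     10.8     9.6333
ch 3        1      7.2     5.3389
ch 4       14     12.6     0.1556
ch 5        1     13.5    11.5741
ch 6        5      9.9     2.4253
ch 7       10      6.3     2.1730
ch 8       22       18     0.8889
Sum = 33.769
df = 7. Since 33.769 > 16.013, we reject H₀.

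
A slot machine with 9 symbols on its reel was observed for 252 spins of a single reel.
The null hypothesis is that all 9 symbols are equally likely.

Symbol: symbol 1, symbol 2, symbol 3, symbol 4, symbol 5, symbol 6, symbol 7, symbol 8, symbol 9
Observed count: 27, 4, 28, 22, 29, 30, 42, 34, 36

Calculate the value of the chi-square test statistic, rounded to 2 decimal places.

Expected count for each of the 9 categories: 252/9 = 28.
symbol 1: (27 − 28)²/28 = 1/28 = 0.036
symbol 2: (4 − 28)²/28 = 576/28 = 20.571
symbol 3: (28 − 28)²/28 = 0/28 = 0.000
symbol 4: (22 − 28)²/28 = 36/28 = 1.286
symbol 5: (29 − 28)²/28 = 1/28 = 0.036
symbol 6: (30 − 28)²/28 = 4/28 = 0.143
symbol 7: (42 − 28)²/28 = 196/28 = 7.000
symbol 8: (34 − 28)²/28 = 36/28 = 1.286
symbol 9: (36 − 28)²/28 = 64/28 = 2.286
Sum = 32.64

32.64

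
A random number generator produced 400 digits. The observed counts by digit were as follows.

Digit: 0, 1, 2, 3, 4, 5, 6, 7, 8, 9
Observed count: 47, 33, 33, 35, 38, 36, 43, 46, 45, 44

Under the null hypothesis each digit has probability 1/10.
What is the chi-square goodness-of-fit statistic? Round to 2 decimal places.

Expected count for each of the 10 categories: 400/10 = 40.
χ² = (47−40)²/40 + (33−40)²/40 + (33−40)²/40 + (35−40)²/40 + (38−40)²/40 + (36−40)²/40 + (43−40)²/40 + (46−40)²/40 + (45−40)²/40 + (44−40)²/40
   = 1.225 + 1.225 + 1.225 + 0.625 + 0.100 + 0.400 + 0.225 + 0.900 + 0.625 + 0.400
Sum = 6.95

6.95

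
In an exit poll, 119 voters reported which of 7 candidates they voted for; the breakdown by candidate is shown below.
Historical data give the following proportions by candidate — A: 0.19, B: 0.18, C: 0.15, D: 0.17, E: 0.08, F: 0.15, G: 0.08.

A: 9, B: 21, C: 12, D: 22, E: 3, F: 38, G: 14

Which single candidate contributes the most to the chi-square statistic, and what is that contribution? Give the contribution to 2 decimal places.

F, 22.75

Expected counts E_i = n·p_i: 119×0.19 = 22.61, 119×0.18 = 21.42, 119×0.15 = 17.85, 119×0.17 = 20.23, 119×0.08 = 9.52, 119×0.15 = 17.85, 119×0.08 = 9.52.
χ² = (9−22.61)²/22.61 + (21−21.42)²/21.42 + (12−17.85)²/17.85 + (22−20.23)²/20.23 + (3−9.52)²/9.52 + (38−17.85)²/17.85 + (14−9.52)²/9.52
   = 8.192 + 0.008 + 1.917 + 0.155 + 4.465 + 22.746 + 2.108
The largest term is for F: 22.75.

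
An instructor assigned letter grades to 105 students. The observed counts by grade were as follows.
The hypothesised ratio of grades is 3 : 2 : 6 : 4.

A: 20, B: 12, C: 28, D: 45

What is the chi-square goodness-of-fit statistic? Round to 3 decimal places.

Ratio total = 15. Expected counts: 105×3/15 = 21, 105×2/15 = 14, 105×6/15 = 42, 105×4/15 = 28.
A: (20 − 21)²/21 = 1/21 = 0.0476
B: (12 − 14)²/14 = 4/14 = 0.2857
C: (28 − 42)²/42 = 196/42 = 4.6667
D: (45 − 28)²/28 = 289/28 = 10.3214
Sum = 15.321

15.321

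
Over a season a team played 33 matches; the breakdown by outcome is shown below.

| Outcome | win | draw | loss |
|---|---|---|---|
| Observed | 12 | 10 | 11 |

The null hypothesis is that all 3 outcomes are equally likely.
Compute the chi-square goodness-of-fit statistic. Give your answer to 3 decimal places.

Expected count for each of the 3 categories: 33/3 = 11.
win: (12 − 11)²/11 = 1/11 = 0.0909
draw: (10 − 11)²/11 = 1/11 = 0.0909
loss: (11 − 11)²/11 = 0/11 = 0.0000
Sum = 0.182

0.182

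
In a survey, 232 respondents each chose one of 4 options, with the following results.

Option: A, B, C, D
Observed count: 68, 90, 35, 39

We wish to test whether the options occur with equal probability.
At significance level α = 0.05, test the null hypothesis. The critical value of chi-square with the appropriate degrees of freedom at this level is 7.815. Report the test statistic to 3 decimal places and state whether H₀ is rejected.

34.724; reject

Under H₀ each category has probability 1/4, so each expected count is 232/4 = 58.
cat         O        E   (O−E)²/E
A          68       58     1.7241
B          90       58    17.6552
C          35       58     9.1207
D          39       58     6.2241
Sum = 34.724
df = 3. Since 34.724 > 7.815, we reject H₀.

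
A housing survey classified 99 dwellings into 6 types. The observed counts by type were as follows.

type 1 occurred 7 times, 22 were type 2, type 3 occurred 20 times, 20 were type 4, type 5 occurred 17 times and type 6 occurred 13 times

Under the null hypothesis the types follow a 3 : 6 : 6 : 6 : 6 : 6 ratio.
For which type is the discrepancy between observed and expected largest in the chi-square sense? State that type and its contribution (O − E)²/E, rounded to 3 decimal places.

type 6, 1.389

Ratio total = 33. Expected counts: 99×3/33 = 9, 99×6/33 = 18, 99×6/33 = 18, 99×6/33 = 18, 99×6/33 = 18, 99×6/33 = 18.
χ² = (7−9)²/9 + (22−18)²/18 + (20−18)²/18 + (20−18)²/18 + (17−18)²/18 + (13−18)²/18
   = 0.4444 + 0.8889 + 0.2222 + 0.2222 + 0.0556 + 1.3889
The largest term is for type 6: 1.389.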